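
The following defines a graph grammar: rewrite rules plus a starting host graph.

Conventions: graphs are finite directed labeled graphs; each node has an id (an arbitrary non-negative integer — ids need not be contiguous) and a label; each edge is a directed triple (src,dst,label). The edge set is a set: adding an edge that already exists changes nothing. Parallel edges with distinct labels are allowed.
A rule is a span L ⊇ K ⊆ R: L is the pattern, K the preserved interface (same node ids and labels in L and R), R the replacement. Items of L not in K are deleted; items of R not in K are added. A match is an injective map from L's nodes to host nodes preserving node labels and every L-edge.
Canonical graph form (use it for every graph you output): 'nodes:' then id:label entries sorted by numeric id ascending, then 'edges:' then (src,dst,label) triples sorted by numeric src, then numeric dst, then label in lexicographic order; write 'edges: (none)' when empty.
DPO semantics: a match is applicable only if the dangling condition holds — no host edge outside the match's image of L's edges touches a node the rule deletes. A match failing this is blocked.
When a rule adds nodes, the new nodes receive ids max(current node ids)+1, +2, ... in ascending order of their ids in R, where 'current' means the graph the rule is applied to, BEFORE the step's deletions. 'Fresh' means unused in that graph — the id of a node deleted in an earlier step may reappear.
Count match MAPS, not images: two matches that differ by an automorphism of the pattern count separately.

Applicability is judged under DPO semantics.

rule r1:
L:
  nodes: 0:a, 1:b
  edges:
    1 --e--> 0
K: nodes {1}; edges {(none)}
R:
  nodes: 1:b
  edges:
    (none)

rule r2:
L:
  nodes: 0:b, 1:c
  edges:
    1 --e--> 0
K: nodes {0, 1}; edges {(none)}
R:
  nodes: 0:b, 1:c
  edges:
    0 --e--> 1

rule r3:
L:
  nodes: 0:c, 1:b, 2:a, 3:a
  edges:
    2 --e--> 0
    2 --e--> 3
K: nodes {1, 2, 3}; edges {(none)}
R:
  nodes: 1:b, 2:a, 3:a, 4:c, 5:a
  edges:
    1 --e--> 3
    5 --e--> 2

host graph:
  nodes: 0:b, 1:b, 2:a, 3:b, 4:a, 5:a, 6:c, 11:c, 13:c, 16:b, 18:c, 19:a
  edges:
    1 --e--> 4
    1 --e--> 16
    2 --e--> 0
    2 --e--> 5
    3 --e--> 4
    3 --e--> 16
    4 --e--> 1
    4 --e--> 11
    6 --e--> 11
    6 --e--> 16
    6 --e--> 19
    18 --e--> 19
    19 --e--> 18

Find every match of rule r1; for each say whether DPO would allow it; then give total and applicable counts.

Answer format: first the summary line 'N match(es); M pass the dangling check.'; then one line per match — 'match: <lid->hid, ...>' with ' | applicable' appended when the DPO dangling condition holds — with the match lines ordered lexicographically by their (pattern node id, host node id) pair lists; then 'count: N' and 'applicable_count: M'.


2 match(es); 0 pass the dangling check.
match: 0->4, 1->1
match: 0->4, 1->3
count: 2
applicable_count: 0


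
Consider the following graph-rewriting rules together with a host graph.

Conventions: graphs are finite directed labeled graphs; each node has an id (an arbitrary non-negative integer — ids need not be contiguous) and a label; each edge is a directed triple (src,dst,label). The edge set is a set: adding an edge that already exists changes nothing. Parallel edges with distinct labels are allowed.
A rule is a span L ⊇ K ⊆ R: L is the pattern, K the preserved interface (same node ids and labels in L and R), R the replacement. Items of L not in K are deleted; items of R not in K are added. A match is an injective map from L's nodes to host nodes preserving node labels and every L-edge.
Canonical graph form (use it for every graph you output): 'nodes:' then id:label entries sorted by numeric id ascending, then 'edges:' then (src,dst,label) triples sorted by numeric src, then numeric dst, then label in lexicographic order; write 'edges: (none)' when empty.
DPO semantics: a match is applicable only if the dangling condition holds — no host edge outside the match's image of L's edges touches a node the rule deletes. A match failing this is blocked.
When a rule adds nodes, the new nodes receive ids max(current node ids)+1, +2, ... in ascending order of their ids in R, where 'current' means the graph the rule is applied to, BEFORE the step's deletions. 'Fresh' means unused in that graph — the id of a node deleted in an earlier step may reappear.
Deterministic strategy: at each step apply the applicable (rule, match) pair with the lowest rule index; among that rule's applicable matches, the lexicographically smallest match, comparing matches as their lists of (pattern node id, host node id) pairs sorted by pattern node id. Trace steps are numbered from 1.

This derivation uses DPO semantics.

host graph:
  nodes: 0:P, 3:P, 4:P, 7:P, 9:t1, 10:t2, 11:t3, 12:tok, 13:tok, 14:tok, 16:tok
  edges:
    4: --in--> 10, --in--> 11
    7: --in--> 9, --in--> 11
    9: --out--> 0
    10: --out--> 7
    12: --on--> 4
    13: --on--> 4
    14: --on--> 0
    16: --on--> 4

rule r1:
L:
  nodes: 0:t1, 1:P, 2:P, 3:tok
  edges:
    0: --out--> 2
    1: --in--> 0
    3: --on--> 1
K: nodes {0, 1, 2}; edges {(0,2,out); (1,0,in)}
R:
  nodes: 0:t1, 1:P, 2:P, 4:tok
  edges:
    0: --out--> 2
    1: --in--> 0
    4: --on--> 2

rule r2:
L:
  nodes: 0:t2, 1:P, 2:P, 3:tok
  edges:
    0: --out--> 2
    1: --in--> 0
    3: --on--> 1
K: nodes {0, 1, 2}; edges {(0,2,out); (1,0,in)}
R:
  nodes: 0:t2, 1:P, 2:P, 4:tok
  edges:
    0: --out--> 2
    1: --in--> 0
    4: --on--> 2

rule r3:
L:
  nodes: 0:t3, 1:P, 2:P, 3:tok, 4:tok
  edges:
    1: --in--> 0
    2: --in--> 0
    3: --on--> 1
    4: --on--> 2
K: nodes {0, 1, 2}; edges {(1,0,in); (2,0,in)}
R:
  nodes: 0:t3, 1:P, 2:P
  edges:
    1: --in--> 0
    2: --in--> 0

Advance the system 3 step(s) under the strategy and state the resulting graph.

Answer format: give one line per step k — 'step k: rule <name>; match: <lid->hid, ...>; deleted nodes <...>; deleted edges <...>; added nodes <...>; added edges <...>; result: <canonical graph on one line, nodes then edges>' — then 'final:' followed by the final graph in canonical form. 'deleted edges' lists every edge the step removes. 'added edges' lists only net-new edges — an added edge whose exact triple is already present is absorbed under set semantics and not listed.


step 1: rule r2; match: 0->10, 1->4, 2->7, 3->12; deleted nodes 12; deleted edges (12,4,on); added nodes 17; added edges (17,7,on); result: nodes: 0:P, 3:P, 4:P, 7:P, 9:t1, 10:t2, 11:t3, 13:tok, 14:tok, 16:tok, 17:tok edges: (4,10,in); (4,11,in); (7,9,in); (7,11,in); (9,0,out); (10,7,out); (13,4,on); (14,0,on); (16,4,on); (17,7,on)
step 2: rule r1; match: 0->9, 1->7, 2->0, 3->17; deleted nodes 17; deleted edges (17,7,on); added nodes 18; added edges (18,0,on); result: nodes: 0:P, 3:P, 4:P, 7:P, 9:t1, 10:t2, 11:t3, 13:tok, 14:tok, 16:tok, 18:tok edges: (4,10,in); (4,11,in); (7,9,in); (7,11,in); (9,0,out); (10,7,out); (13,4,on); (14,0,on); (16,4,on); (18,0,on)
step 3: rule r2; match: 0->10, 1->4, 2->7, 3->13; deleted nodes 13; deleted edges (13,4,on); added nodes 19; added edges (19,7,on); result: nodes: 0:P, 3:P, 4:P, 7:P, 9:t1, 10:t2, 11:t3, 14:tok, 16:tok, 18:tok, 19:tok edges: (4,10,in); (4,11,in); (7,9,in); (7,11,in); (9,0,out); (10,7,out); (14,0,on); (16,4,on); (18,0,on); (19,7,on)
final:
nodes: 0:P, 3:P, 4:P, 7:P, 9:t1, 10:t2, 11:t3, 14:tok, 16:tok, 18:tok, 19:tok
edges: (4,10,in); (4,11,in); (7,9,in); (7,11,in); (9,0,out); (10,7,out); (14,0,on); (16,4,on); (18,0,on); (19,7,on)


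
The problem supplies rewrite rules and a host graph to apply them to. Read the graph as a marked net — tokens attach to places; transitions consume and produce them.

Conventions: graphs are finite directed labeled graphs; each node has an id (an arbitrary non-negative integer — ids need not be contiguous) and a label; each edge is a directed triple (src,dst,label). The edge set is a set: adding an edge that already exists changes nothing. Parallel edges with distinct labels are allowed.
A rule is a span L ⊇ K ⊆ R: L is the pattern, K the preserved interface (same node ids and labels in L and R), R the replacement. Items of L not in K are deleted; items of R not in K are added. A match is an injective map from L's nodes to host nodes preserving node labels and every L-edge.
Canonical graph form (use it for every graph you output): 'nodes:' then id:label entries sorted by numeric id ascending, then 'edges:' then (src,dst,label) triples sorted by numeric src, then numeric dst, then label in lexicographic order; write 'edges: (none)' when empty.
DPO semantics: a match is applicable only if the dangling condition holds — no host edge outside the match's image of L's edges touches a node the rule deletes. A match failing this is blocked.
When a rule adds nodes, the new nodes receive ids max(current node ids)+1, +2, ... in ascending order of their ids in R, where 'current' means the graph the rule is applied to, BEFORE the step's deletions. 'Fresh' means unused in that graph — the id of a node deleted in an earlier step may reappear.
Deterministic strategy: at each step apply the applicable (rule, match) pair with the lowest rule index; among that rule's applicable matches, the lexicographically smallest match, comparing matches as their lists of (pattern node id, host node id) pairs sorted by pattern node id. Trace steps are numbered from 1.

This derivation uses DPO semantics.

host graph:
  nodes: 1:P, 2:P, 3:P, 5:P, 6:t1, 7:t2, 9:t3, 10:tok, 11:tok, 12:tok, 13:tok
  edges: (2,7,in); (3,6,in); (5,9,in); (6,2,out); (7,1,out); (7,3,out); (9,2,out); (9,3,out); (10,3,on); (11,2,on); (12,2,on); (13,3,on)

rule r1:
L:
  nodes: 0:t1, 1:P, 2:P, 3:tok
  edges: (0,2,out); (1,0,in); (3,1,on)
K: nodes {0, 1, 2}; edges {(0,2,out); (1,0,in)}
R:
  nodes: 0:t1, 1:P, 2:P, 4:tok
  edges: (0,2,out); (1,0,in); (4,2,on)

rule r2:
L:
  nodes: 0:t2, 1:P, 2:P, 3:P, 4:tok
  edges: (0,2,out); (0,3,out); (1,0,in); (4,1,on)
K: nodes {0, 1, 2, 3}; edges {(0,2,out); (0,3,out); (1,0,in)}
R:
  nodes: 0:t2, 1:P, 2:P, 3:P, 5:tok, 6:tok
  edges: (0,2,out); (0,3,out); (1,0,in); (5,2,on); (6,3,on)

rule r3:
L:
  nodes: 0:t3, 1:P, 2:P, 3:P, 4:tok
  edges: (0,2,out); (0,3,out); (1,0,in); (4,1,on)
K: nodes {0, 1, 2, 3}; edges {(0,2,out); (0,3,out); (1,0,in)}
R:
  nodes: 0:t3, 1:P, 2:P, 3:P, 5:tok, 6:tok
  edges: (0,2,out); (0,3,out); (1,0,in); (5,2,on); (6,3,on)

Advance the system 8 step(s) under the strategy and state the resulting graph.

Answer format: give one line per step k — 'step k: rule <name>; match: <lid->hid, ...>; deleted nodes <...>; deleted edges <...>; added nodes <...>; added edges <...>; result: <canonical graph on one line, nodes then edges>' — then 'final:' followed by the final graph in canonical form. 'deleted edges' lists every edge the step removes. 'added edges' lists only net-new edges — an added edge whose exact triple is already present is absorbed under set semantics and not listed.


step 1: rule r1; match: 0->6, 1->3, 2->2, 3->10; deleted nodes 10; deleted edges (10,3,on); added nodes 14; added edges (14,2,on); result: nodes: 1:P, 2:P, 3:P, 5:P, 6:t1, 7:t2, 9:t3, 11:tok, 12:tok, 13:tok, 14:tok edges: (2,7,in); (3,6,in); (5,9,in); (6,2,out); (7,1,out); (7,3,out); (9,2,out); (9,3,out); (11,2,on); (12,2,on); (13,3,on); (14,2,on)
step 2: rule r1; match: 0->6, 1->3, 2->2, 3->13; deleted nodes 13; deleted edges (13,3,on); added nodes 15; added edges (15,2,on); result: nodes: 1:P, 2:P, 3:P, 5:P, 6:t1, 7:t2, 9:t3, 11:tok, 12:tok, 14:tok, 15:tok edges: (2,7,in); (3,6,in); (5,9,in); (6,2,out); (7,1,out); (7,3,out); (9,2,out); (9,3,out); (11,2,on); (12,2,on); (14,2,on); (15,2,on)
step 3: rule r2; match: 0->7, 1->2, 2->1, 3->3, 4->11; deleted nodes 11; deleted edges (11,2,on); added nodes 16, 17; added edges (16,1,on); (17,3,on); result: nodes: 1:P, 2:P, 3:P, 5:P, 6:t1, 7:t2, 9:t3, 12:tok, 14:tok, 15:tok, 16:tok, 17:tok edges: (2,7,in); (3,6,in); (5,9,in); (6,2,out); (7,1,out); (7,3,out); (9,2,out); (9,3,out); (12,2,on); (14,2,on); (15,2,on); (16,1,on); (17,3,on)
step 4: rule r1; match: 0->6, 1->3, 2->2, 3->17; deleted nodes 17; deleted edges (17,3,on); added nodes 18; added edges (18,2,on); result: nodes: 1:P, 2:P, 3:P, 5:P, 6:t1, 7:t2, 9:t3, 12:tok, 14:tok, 15:tok, 16:tok, 18:tok edges: (2,7,in); (3,6,in); (5,9,in); (6,2,out); (7,1,out); (7,3,out); (9,2,out); (9,3,out); (12,2,on); (14,2,on); (15,2,on); (16,1,on); (18,2,on)
step 5: rule r2; match: 0->7, 1->2, 2->1, 3->3, 4->12; deleted nodes 12; deleted edges (12,2,on); added nodes 19, 20; added edges (19,1,on); (20,3,on); result: nodes: 1:P, 2:P, 3:P, 5:P, 6:t1, 7:t2, 9:t3, 14:tok, 15:tok, 16:tok, 18:tok, 19:tok, 20:tok edges: (2,7,in); (3,6,in); (5,9,in); (6,2,out); (7,1,out); (7,3,out); (9,2,out); (9,3,out); (14,2,on); (15,2,on); (16,1,on); (18,2,on); (19,1,on); (20,3,on)
step 6: rule r1; match: 0->6, 1->3, 2->2, 3->20; deleted nodes 20; deleted edges (20,3,on); added nodes 21; added edges (21,2,on); result: nodes: 1:P, 2:P, 3:P, 5:P, 6:t1, 7:t2, 9:t3, 14:tok, 15:tok, 16:tok, 18:tok, 19:tok, 21:tok edges: (2,7,in); (3,6,in); (5,9,in); (6,2,out); (7,1,out); (7,3,out); (9,2,out); (9,3,out); (14,2,on); (15,2,on); (16,1,on); (18,2,on); (19,1,on); (21,2,on)
step 7: rule r2; match: 0->7, 1->2, 2->1, 3->3, 4->14; deleted nodes 14; deleted edges (14,2,on); added nodes 22, 23; added edges (22,1,on); (23,3,on); result: nodes: 1:P, 2:P, 3:P, 5:P, 6:t1, 7:t2, 9:t3, 15:tok, 16:tok, 18:tok, 19:tok, 21:tok, 22:tok, 23:tok edges: (2,7,in); (3,6,in); (5,9,in); (6,2,out); (7,1,out); (7,3,out); (9,2,out); (9,3,out); (15,2,on); (16,1,on); (18,2,on); (19,1,on); (21,2,on); (22,1,on); (23,3,on)
step 8: rule r1; match: 0->6, 1->3, 2->2, 3->23; deleted nodes 23; deleted edges (23,3,on); added nodes 24; added edges (24,2,on); result: nodes: 1:P, 2:P, 3:P, 5:P, 6:t1, 7:t2, 9:t3, 15:tok, 16:tok, 18:tok, 19:tok, 21:tok, 22:tok, 24:tok edges: (2,7,in); (3,6,in); (5,9,in); (6,2,out); (7,1,out); (7,3,out); (9,2,out); (9,3,out); (15,2,on); (16,1,on); (18,2,on); (19,1,on); (21,2,on); (22,1,on); (24,2,on)
final:
nodes: 1:P, 2:P, 3:P, 5:P, 6:t1, 7:t2, 9:t3, 15:tok, 16:tok, 18:tok, 19:tok, 21:tok, 22:tok, 24:tok
edges: (2,7,in); (3,6,in); (5,9,in); (6,2,out); (7,1,out); (7,3,out); (9,2,out); (9,3,out); (15,2,on); (16,1,on); (18,2,on); (19,1,on); (21,2,on); (22,1,on); (24,2,on)


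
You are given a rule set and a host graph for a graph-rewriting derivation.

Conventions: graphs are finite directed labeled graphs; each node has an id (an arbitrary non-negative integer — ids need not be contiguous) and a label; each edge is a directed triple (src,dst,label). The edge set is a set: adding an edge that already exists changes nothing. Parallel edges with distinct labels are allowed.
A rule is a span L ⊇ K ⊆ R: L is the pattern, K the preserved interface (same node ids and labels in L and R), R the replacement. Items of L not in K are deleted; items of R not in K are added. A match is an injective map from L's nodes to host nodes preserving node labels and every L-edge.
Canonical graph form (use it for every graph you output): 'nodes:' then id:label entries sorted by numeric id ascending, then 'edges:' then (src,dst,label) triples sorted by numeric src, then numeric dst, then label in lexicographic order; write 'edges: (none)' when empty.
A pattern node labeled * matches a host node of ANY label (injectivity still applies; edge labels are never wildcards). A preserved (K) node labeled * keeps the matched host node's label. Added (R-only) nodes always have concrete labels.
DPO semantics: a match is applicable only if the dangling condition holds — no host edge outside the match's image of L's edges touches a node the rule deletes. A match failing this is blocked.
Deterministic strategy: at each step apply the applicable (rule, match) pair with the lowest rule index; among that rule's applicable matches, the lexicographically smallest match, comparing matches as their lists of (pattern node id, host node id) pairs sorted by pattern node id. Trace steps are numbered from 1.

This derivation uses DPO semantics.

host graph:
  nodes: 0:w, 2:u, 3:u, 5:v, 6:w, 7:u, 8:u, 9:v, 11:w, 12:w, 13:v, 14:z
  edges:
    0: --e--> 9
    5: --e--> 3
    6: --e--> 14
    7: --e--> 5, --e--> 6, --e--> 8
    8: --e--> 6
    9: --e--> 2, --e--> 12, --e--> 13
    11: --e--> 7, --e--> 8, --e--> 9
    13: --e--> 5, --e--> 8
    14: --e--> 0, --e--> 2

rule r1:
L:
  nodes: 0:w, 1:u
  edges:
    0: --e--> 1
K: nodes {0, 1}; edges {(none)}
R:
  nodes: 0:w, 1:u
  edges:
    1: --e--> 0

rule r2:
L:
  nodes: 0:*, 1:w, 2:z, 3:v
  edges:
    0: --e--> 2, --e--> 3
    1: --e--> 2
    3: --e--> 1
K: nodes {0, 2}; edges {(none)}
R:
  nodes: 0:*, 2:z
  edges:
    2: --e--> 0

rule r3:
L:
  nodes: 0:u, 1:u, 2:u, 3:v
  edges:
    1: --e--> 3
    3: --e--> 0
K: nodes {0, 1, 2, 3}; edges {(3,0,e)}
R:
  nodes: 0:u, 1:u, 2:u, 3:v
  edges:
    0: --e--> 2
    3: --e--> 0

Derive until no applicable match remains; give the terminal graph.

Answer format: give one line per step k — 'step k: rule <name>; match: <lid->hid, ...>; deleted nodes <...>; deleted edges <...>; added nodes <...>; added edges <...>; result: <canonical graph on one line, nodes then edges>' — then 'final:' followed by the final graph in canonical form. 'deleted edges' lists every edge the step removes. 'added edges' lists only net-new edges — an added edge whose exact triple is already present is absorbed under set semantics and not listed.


step 1: rule r1; match: 0->11, 1->7; deleted nodes (none); deleted edges (11,7,e); added nodes (none); added edges (7,11,e); result: nodes: 0:w, 2:u, 3:u, 5:v, 6:w, 7:u, 8:u, 9:v, 11:w, 12:w, 13:v, 14:z edges: (0,9,e); (5,3,e); (6,14,e); (7,5,e); (7,6,e); (7,8,e); (7,11,e); (8,6,e); (9,2,e); (9,12,e); (9,13,e); (11,8,e); (11,9,e); (13,5,e); (13,8,e); (14,0,e); (14,2,e)
step 2: rule r1; match: 0->11, 1->8; deleted nodes (none); deleted edges (11,8,e); added nodes (none); added edges (8,11,e); result: nodes: 0:w, 2:u, 3:u, 5:v, 6:w, 7:u, 8:u, 9:v, 11:w, 12:w, 13:v, 14:z edges: (0,9,e); (5,3,e); (6,14,e); (7,5,e); (7,6,e); (7,8,e); (7,11,e); (8,6,e); (8,11,e); (9,2,e); (9,12,e); (9,13,e); (11,9,e); (13,5,e); (13,8,e); (14,0,e); (14,2,e)
step 3: rule r3; match: 0->3, 1->7, 2->2, 3->5; deleted nodes (none); deleted edges (7,5,e); added nodes (none); added edges (3,2,e); result: nodes: 0:w, 2:u, 3:u, 5:v, 6:w, 7:u, 8:u, 9:v, 11:w, 12:w, 13:v, 14:z edges: (0,9,e); (3,2,e); (5,3,e); (6,14,e); (7,6,e); (7,8,e); (7,11,e); (8,6,e); (8,11,e); (9,2,e); (9,12,e); (9,13,e); (11,9,e); (13,5,e); (13,8,e); (14,0,e); (14,2,e)
final:
nodes: 0:w, 2:u, 3:u, 5:v, 6:w, 7:u, 8:u, 9:v, 11:w, 12:w, 13:v, 14:z
edges: (0,9,e); (3,2,e); (5,3,e); (6,14,e); (7,6,e); (7,8,e); (7,11,e); (8,6,e); (8,11,e); (9,2,e); (9,12,e); (9,13,e); (11,9,e); (13,5,e); (13,8,e); (14,0,e); (14,2,e)


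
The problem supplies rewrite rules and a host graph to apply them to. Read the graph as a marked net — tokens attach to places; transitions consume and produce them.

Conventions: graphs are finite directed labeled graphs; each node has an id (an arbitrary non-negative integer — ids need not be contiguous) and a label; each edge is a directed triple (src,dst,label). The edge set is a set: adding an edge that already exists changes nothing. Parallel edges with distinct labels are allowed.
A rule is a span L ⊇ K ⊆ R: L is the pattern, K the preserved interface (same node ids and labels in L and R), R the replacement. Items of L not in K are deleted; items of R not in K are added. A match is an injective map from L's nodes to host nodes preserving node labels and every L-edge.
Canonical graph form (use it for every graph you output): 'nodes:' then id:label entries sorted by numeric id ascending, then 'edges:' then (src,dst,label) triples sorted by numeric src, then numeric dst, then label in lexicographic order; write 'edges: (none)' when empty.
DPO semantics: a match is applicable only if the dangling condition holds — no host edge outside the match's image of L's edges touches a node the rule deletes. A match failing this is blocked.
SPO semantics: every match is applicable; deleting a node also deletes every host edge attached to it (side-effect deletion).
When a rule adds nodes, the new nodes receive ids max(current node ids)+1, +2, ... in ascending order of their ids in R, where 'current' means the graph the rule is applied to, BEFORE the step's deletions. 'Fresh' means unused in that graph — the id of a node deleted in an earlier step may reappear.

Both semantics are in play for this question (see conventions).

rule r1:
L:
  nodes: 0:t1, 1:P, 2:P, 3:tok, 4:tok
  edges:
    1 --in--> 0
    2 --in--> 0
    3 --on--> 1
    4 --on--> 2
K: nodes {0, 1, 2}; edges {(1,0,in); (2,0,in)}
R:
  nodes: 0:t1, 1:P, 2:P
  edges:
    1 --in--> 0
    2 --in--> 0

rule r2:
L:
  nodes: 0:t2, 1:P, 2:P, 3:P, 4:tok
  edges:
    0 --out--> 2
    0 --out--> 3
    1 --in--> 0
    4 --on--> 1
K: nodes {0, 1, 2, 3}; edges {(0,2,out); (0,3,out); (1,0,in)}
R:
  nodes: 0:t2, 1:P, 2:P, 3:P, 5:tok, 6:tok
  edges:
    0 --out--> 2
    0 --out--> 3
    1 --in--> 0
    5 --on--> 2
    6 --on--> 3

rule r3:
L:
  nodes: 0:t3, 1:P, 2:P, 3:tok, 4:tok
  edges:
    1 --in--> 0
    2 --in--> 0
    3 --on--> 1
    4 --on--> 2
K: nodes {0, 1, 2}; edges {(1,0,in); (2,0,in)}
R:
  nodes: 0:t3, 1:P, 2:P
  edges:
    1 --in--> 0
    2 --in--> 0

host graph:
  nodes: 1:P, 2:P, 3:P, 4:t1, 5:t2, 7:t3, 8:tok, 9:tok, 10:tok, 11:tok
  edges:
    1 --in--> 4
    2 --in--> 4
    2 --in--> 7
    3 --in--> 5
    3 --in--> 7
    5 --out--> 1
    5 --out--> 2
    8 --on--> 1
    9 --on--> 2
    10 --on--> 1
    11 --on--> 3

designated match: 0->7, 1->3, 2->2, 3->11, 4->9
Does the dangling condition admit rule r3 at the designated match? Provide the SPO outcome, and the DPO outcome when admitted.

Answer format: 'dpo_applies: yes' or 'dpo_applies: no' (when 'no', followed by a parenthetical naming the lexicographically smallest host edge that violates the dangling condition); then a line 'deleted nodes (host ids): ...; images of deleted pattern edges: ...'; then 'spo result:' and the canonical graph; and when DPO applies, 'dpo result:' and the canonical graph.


dpo_applies: yes
deleted nodes (host ids): 9, 11; images of deleted pattern edges: (9,2,on); (11,3,on)
spo result:
nodes: 1:P, 2:P, 3:P, 4:t1, 5:t2, 7:t3, 8:tok, 10:tok
edges: (1,4,in); (2,4,in); (2,7,in); (3,5,in); (3,7,in); (5,1,out); (5,2,out); (8,1,on); (10,1,on)
dpo result:
nodes: 1:P, 2:P, 3:P, 4:t1, 5:t2, 7:t3, 8:tok, 10:tok
edges: (1,4,in); (2,4,in); (2,7,in); (3,5,in); (3,7,in); (5,1,out); (5,2,out); (8,1,on); (10,1,on)


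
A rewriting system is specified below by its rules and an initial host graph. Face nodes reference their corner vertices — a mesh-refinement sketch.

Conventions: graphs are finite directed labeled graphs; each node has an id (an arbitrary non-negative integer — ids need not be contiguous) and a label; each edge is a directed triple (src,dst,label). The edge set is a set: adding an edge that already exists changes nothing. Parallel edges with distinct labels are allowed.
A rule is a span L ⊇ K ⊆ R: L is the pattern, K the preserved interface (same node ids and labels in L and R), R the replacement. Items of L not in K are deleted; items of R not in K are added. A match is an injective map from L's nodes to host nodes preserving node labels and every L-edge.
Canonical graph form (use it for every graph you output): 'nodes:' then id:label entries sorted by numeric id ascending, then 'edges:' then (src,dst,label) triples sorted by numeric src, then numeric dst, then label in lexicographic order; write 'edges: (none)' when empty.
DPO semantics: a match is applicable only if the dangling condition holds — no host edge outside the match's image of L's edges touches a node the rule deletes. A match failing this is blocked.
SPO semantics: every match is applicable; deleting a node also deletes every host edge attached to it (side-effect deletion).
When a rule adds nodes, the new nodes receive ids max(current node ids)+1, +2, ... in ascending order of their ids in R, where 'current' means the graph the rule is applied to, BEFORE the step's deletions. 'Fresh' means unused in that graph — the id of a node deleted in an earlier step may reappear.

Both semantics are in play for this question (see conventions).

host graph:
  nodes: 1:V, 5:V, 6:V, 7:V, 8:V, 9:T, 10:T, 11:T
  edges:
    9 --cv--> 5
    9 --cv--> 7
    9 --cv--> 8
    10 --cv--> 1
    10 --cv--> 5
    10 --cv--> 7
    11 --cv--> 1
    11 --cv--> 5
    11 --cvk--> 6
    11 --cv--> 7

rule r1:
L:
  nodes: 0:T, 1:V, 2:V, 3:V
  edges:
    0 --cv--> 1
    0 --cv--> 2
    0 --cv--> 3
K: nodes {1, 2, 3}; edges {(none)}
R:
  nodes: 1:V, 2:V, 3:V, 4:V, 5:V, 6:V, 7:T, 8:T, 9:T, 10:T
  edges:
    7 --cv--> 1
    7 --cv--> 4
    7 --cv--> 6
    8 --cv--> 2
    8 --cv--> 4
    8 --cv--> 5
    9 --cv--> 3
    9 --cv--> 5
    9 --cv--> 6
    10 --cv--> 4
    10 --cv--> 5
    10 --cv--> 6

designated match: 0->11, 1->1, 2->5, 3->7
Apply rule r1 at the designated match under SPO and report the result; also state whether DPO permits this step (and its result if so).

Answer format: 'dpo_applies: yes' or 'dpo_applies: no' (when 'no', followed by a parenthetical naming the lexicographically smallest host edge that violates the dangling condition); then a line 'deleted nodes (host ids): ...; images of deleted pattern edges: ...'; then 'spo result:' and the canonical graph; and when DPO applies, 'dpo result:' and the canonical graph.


dpo_applies: no
(the rule deletes node 11, which keeps host edge (11,6,cvk) outside the match image — the dangling condition fails, DPO blocks; SPO proceeds and side-deletes such edges)
deleted nodes (host ids): 11; images of deleted pattern edges: (11,1,cv); (11,5,cv); (11,7,cv)
spo result:
nodes: 1:V, 5:V, 6:V, 7:V, 8:V, 9:T, 10:T, 12:V, 13:V, 14:V, 15:T, 16:T, 17:T, 18:T
edges: (9,5,cv); (9,7,cv); (9,8,cv); (10,1,cv); (10,5,cv); (10,7,cv); (15,1,cv); (15,12,cv); (15,14,cv); (16,5,cv); (16,12,cv); (16,13,cv); (17,7,cv); (17,13,cv); (17,14,cv); (18,12,cv); (18,13,cv); (18,14,cv)


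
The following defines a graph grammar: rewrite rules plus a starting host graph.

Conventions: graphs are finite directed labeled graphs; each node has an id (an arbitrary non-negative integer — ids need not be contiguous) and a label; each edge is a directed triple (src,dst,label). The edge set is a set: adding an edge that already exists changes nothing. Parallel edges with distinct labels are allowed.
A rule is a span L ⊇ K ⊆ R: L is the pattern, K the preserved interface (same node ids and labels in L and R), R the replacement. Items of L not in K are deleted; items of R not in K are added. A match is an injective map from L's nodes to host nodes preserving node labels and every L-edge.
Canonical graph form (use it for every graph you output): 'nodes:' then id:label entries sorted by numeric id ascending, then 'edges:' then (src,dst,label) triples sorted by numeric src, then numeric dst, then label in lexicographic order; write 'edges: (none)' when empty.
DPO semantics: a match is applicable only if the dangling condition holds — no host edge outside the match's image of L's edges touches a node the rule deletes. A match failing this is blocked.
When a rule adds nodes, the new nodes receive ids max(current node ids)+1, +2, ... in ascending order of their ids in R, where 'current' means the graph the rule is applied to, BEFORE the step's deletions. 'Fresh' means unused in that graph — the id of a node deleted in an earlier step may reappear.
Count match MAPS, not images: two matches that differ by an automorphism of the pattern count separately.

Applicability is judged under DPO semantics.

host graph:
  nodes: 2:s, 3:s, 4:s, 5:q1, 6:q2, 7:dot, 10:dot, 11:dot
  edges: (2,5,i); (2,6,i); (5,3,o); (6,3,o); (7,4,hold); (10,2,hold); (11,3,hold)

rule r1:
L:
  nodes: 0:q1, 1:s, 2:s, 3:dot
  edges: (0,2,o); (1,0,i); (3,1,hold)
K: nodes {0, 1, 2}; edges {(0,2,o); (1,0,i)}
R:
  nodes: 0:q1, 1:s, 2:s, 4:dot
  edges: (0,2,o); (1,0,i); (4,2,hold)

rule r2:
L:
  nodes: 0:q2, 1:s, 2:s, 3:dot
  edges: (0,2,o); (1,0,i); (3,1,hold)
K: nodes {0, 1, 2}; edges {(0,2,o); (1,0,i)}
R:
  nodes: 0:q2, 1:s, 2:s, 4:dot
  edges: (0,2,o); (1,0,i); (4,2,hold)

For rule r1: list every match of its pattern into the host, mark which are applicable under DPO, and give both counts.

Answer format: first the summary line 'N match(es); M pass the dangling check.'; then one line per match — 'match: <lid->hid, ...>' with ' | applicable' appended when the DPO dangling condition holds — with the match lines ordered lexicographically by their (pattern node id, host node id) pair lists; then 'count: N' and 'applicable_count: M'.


1 match(es); 1 pass the dangling check.
match: 0->5, 1->2, 2->3, 3->10 | applicable
count: 1
applicable_count: 1


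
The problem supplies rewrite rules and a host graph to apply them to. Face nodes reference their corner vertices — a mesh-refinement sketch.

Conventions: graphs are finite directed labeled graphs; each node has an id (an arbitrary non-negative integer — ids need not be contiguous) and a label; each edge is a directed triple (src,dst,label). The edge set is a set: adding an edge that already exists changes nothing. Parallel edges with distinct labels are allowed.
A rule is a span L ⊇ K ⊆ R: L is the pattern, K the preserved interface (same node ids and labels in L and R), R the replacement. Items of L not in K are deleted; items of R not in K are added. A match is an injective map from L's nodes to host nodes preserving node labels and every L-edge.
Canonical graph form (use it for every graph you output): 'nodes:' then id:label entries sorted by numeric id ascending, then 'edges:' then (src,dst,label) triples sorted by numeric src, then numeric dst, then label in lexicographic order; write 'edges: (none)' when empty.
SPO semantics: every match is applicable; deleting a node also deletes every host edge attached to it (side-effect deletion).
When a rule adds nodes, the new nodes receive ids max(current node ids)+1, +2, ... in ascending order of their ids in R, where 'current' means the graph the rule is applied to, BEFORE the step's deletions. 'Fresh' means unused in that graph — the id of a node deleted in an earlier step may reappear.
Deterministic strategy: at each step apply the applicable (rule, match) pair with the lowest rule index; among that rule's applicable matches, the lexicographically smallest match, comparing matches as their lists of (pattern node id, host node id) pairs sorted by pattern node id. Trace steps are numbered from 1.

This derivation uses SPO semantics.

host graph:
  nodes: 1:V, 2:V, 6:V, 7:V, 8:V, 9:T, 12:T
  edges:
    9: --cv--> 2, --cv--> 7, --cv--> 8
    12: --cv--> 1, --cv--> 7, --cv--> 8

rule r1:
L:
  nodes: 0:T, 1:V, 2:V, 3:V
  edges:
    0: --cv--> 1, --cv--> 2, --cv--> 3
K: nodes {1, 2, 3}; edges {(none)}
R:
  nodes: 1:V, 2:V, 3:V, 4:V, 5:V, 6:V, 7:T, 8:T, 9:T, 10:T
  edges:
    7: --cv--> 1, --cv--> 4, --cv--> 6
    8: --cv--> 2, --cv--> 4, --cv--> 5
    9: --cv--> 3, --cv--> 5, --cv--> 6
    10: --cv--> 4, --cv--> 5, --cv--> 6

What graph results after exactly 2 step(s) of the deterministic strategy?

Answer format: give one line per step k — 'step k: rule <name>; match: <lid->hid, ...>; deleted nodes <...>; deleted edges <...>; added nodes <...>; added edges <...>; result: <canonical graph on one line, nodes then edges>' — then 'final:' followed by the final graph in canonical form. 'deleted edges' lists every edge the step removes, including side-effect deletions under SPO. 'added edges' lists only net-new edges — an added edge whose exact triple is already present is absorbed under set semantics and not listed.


step 1: rule r1; match: 0->9, 1->2, 2->7, 3->8; deleted nodes 9; deleted edges (9,2,cv); (9,7,cv); (9,8,cv); added nodes 13, 14, 15, 16, 17, 18, 19; added edges (16,2,cv); (16,13,cv); (16,15,cv); (17,7,cv); (17,13,cv); (17,14,cv); (18,8,cv); (18,14,cv); (18,15,cv); (19,13,cv); (19,14,cv); (19,15,cv); result: nodes: 1:V, 2:V, 6:V, 7:V, 8:V, 12:T, 13:V, 14:V, 15:V, 16:T, 17:T, 18:T, 19:T edges: (12,1,cv); (12,7,cv); (12,8,cv); (16,2,cv); (16,13,cv); (16,15,cv); (17,7,cv); (17,13,cv); (17,14,cv); (18,8,cv); (18,14,cv); (18,15,cv); (19,13,cv); (19,14,cv); (19,15,cv)
step 2: rule r1; match: 0->12, 1->1, 2->7, 3->8; deleted nodes 12; deleted edges (12,1,cv); (12,7,cv); (12,8,cv); added nodes 20, 21, 22, 23, 24, 25, 26; added edges (23,1,cv); (23,20,cv); (23,22,cv); (24,7,cv); (24,20,cv); (24,21,cv); (25,8,cv); (25,21,cv); (25,22,cv); (26,20,cv); (26,21,cv); (26,22,cv); result: nodes: 1:V, 2:V, 6:V, 7:V, 8:V, 13:V, 14:V, 15:V, 16:T, 17:T, 18:T, 19:T, 20:V, 21:V, 22:V, 23:T, 24:T, 25:T, 26:T edges: (16,2,cv); (16,13,cv); (16,15,cv); (17,7,cv); (17,13,cv); (17,14,cv); (18,8,cv); (18,14,cv); (18,15,cv); (19,13,cv); (19,14,cv); (19,15,cv); (23,1,cv); (23,20,cv); (23,22,cv); (24,7,cv); (24,20,cv); (24,21,cv); (25,8,cv); (25,21,cv); (25,22,cv); (26,20,cv); (26,21,cv); (26,22,cv)
final:
nodes: 1:V, 2:V, 6:V, 7:V, 8:V, 13:V, 14:V, 15:V, 16:T, 17:T, 18:T, 19:T, 20:V, 21:V, 22:V, 23:T, 24:T, 25:T, 26:T
edges: (16,2,cv); (16,13,cv); (16,15,cv); (17,7,cv); (17,13,cv); (17,14,cv); (18,8,cv); (18,14,cv); (18,15,cv); (19,13,cv); (19,14,cv); (19,15,cv); (23,1,cv); (23,20,cv); (23,22,cv); (24,7,cv); (24,20,cv); (24,21,cv); (25,8,cv); (25,21,cv); (25,22,cv); (26,20,cv); (26,21,cv); (26,22,cv)


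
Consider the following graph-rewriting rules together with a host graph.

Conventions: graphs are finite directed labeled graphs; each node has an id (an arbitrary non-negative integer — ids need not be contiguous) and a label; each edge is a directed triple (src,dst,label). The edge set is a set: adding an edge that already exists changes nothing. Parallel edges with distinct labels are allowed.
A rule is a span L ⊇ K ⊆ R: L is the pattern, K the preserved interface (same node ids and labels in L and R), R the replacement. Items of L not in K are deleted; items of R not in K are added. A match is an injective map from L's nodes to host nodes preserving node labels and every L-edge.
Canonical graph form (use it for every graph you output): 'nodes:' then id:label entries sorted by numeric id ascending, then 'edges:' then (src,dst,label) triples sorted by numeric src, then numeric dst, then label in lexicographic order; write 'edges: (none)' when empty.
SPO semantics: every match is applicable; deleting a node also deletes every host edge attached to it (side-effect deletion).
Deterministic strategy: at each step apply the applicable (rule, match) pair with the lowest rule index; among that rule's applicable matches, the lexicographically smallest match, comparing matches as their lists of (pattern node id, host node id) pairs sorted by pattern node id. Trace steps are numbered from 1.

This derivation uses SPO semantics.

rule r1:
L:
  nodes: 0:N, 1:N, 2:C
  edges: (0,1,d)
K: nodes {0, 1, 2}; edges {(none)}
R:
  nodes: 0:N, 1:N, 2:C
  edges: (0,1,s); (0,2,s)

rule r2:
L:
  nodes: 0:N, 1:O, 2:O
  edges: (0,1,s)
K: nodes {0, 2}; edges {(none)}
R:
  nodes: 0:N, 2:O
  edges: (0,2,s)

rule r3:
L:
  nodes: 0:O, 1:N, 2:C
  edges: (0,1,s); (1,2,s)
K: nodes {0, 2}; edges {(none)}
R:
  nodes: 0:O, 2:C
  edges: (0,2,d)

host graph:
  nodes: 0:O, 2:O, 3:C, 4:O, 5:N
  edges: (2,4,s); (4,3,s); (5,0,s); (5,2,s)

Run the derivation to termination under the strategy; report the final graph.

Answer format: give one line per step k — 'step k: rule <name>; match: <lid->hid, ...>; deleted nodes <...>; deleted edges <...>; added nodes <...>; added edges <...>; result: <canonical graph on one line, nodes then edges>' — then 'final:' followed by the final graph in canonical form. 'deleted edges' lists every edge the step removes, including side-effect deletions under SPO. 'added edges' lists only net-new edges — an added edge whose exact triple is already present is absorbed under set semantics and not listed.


step 1: rule r2; match: 0->5, 1->0, 2->2; deleted nodes 0; deleted edges (5,0,s); added nodes (none); added edges (none); result: nodes: 2:O, 3:C, 4:O, 5:N edges: (2,4,s); (4,3,s); (5,2,s)
step 2: rule r2; match: 0->5, 1->2, 2->4; deleted nodes 2; deleted edges (2,4,s); (5,2,s); added nodes (none); added edges (5,4,s); result: nodes: 3:C, 4:O, 5:N edges: (4,3,s); (5,4,s)
final:
nodes: 3:C, 4:O, 5:N
edges: (4,3,s); (5,4,s)


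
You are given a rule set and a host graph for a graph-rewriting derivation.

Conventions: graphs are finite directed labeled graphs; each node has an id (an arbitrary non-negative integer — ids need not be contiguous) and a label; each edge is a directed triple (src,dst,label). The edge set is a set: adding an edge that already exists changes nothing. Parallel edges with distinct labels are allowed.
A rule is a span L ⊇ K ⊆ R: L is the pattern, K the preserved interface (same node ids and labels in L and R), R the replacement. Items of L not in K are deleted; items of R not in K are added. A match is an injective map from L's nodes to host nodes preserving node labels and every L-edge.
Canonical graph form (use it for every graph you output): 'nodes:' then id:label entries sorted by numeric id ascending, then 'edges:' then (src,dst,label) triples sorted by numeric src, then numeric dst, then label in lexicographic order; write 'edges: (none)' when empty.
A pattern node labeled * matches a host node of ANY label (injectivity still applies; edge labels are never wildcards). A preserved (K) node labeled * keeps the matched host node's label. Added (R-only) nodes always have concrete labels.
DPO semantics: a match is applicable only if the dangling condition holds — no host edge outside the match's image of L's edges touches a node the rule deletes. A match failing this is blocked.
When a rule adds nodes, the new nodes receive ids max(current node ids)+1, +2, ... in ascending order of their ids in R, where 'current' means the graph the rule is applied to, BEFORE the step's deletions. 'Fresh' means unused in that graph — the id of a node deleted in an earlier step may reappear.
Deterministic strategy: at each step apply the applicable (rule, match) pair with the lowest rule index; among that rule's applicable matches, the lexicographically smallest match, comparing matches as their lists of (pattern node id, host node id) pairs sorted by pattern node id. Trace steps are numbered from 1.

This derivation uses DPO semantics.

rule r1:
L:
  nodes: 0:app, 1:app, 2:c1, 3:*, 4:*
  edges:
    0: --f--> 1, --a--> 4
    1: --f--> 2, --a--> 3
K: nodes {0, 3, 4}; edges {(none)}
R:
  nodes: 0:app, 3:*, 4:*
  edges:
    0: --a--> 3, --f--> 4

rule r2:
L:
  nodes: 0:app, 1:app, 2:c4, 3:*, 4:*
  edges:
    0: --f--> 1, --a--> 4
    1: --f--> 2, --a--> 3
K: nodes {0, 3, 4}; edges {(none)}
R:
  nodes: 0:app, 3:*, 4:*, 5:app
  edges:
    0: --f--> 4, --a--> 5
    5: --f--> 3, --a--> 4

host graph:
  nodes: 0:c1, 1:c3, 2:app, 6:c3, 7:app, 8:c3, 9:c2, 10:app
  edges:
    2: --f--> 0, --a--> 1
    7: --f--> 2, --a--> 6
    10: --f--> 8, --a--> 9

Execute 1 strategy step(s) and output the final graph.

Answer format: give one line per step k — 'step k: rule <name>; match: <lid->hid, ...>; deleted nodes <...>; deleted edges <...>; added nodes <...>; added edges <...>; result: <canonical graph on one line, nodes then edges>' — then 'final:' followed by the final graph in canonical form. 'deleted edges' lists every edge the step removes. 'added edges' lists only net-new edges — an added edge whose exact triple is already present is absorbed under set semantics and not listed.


step 1: rule r1; match: 0->7, 1->2, 2->0, 3->1, 4->6; deleted nodes 0, 2; deleted edges (2,0,f); (2,1,a); (7,2,f); (7,6,a); added nodes (none); added edges (7,1,a); (7,6,f); result: nodes: 1:c3, 6:c3, 7:app, 8:c3, 9:c2, 10:app edges: (7,1,a); (7,6,f); (10,8,f); (10,9,a)
final:
nodes: 1:c3, 6:c3, 7:app, 8:c3, 9:c2, 10:app
edges: (7,1,a); (7,6,f); (10,8,f); (10,9,a)


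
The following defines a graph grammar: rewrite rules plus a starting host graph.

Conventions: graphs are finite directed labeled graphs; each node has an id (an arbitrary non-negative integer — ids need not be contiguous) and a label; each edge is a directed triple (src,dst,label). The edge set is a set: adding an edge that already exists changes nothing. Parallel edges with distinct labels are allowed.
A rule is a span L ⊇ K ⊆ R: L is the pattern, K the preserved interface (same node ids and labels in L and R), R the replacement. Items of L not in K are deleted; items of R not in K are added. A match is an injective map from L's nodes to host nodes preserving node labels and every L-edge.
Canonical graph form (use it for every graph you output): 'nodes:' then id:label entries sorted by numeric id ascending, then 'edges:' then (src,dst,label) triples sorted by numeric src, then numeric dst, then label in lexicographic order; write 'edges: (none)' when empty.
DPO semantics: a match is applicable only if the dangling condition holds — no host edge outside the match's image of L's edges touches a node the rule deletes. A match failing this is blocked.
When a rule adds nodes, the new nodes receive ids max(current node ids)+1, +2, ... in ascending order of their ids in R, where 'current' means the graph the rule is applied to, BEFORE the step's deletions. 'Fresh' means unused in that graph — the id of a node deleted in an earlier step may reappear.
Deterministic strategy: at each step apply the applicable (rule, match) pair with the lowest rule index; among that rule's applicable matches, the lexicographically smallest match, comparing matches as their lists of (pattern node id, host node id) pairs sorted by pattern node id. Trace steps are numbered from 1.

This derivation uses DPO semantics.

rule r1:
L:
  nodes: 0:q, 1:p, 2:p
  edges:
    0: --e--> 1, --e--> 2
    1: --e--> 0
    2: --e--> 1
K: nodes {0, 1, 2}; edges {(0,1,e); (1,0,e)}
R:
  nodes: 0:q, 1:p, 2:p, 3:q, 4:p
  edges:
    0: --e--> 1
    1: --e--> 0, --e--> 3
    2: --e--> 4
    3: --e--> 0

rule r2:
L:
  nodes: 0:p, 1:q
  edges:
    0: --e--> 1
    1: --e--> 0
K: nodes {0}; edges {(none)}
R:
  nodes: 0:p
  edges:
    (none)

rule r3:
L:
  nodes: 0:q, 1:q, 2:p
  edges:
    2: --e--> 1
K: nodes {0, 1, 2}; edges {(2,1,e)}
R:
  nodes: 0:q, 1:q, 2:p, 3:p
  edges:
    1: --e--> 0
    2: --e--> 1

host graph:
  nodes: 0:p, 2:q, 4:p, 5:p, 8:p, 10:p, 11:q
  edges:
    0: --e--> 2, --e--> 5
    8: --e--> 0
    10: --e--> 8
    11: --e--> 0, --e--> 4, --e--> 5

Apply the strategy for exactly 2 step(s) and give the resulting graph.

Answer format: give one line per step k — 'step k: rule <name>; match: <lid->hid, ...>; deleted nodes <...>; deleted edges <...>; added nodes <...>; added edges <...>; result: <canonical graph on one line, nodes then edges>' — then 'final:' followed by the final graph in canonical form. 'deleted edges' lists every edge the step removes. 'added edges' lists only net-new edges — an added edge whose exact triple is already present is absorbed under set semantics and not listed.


step 1: rule r3; match: 0->11, 1->2, 2->0; deleted nodes (none); deleted edges (none); added nodes 12; added edges (2,11,e); result: nodes: 0:p, 2:q, 4:p, 5:p, 8:p, 10:p, 11:q, 12:p edges: (0,2,e); (0,5,e); (2,11,e); (8,0,e); (10,8,e); (11,0,e); (11,4,e); (11,5,e)
step 2: rule r3; match: 0->11, 1->2, 2->0; deleted nodes (none); deleted edges (none); added nodes 13; added edges (none); result: nodes: 0:p, 2:q, 4:p, 5:p, 8:p, 10:p, 11:q, 12:p, 13:p edges: (0,2,e); (0,5,e); (2,11,e); (8,0,e); (10,8,e); (11,0,e); (11,4,e); (11,5,e)
final:
nodes: 0:p, 2:q, 4:p, 5:p, 8:p, 10:p, 11:q, 12:p, 13:p
edges: (0,2,e); (0,5,e); (2,11,e); (8,0,e); (10,8,e); (11,0,e); (11,4,e); (11,5,e)
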